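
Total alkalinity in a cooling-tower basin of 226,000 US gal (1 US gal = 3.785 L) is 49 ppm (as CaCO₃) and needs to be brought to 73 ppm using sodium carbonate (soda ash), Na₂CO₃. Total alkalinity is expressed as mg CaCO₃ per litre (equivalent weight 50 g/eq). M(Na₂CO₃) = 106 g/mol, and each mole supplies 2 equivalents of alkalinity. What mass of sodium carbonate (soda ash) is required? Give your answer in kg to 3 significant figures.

21.8 kg

Volume: 226,000 US gal × 3.785 L/gal = 855,410 L.
Alkalinity to add: (73 − 49) = 24 mg/L as CaCO₃ × 855,410 L = 20,530 g as CaCO₃.
Equivalents: 20,530 g ÷ 50 g/eq = 410.6 eq.
Each mole of Na₂CO₃ supplies 2 eq, so 410.6 / 2 = 205.3 mol.
Mass: 205.3 mol × 106 g/mol = 21,760 g.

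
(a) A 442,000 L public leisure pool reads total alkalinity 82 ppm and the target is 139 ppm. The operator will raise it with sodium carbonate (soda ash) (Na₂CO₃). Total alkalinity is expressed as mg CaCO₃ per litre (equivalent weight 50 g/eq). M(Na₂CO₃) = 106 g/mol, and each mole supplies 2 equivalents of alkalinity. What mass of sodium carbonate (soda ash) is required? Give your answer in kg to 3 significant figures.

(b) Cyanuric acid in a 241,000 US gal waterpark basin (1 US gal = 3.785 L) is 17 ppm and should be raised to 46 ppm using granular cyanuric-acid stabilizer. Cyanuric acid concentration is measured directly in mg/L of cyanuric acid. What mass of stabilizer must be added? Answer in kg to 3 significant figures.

(a) 26.7 kg; (b) 26.5 kg

(a) Alkalinity to add: (139 − 82) = 57 mg/L as CaCO₃ × 442,000 L = 25,190 g as CaCO₃.
(a) Equivalents: 25,190 g ÷ 50 g/eq = 503.9 eq.
(a) Each mole of Na₂CO₃ supplies 2 eq, so 503.9 / 2 = 251.9 mol.
(a) Mass: 251.9 mol × 106 g/mol = 26,710 g.

(b) Volume: 241,000 US gal × 3.785 L/gal = 912,185 L.
(b) CYA to add: (46 − 17) = 29 mg/L × 912,185 L = 26,450 g cyanuric acid.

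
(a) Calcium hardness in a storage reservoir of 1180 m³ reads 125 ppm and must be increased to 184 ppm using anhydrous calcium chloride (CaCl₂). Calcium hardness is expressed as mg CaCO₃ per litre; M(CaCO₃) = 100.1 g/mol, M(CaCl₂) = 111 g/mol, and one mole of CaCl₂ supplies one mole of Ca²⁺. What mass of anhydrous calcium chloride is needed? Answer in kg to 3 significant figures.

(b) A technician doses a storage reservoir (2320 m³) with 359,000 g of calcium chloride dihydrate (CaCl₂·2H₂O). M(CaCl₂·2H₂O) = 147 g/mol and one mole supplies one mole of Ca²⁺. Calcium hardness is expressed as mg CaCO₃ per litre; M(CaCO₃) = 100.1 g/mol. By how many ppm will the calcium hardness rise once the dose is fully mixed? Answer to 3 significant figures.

(a) Volume: 1180 m³ = 1,180,000 L.
(a) Hardness to add: (184 − 125) = 59 mg/L as CaCO₃ × 1,180,000 L = 69,620 g as CaCO₃.
(a) Moles of Ca²⁺ (1 mol Ca²⁺ ≡ 1 mol CaCO₃): 69,620 / 100.1 g/mol = 695.5 mol.
(a) Mass of CaCl₂: 695.5 × 111 = 77,200 g.

(b) Volume: 2320 m³ = 2,320,000 L.
(b) Moles of Ca²⁺: 359,000 g ÷ 147 g/mol = 2442 mol.
(b) As CaCO₃: 2442 mol × 100.1 g/mol = 244,500 g.
(b) Rise: 244,500 g / 2,320,000 L × 1000 = 105.4 mg/L.

(a) 77.2 kg; (b) 105 ppm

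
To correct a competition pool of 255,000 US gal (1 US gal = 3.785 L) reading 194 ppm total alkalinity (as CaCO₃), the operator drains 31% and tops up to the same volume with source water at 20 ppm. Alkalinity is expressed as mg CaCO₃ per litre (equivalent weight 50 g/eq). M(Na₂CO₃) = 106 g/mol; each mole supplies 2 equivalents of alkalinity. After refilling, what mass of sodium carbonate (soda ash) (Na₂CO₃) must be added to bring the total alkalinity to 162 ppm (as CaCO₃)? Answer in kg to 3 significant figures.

22.4 kg

Volume: 255,000 US gal × 3.785 L/gal = 965,175 L.
After draining 31% and refilling: 194 × 0.69 + 20 × 0.31 = 140.06 ppm.
Deficit to target: 162 − 140.06 = 21.94 mg/L.
As CaCO₃: 21.94 mg/L × 965,175 L = 21,180 g; ÷ 50 g/eq ÷ 2 = 211.8 mol Na₂CO₃.
Mass: 211.8 × 106 = 22,450 g.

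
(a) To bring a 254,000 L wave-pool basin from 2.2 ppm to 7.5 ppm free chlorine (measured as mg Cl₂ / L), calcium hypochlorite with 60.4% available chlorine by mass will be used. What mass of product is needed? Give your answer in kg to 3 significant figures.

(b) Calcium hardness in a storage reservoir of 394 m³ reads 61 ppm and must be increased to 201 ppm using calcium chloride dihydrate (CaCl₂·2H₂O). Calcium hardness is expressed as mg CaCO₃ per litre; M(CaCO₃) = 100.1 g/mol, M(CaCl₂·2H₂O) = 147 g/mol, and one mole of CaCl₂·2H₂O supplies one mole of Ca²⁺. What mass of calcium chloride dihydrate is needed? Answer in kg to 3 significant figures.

(a) 2.23 kg; (b) 81.0 kg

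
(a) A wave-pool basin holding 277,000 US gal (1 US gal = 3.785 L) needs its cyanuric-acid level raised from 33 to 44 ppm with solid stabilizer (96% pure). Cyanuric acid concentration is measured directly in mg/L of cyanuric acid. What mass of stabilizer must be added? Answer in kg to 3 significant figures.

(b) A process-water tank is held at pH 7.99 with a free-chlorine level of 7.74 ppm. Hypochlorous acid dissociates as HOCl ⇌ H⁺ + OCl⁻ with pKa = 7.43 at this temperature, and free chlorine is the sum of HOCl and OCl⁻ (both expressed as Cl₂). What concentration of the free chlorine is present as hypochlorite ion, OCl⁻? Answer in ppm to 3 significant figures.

(a) Volume: 277,000 US gal × 3.785 L/gal = 1,048,445 L.
(a) CYA to add: (44 − 33) = 11 mg/L × 1,048,445 L = 11,530 g cyanuric acid.
(a) At 96% purity: 11,530 / 0.96 = 12,010 g product.

(b) [OCl⁻]/[HOCl] = 10^(pH − pKa) = 10^(7.99 − 7.43) = 10^0.56 = 3.631.
(b) Fraction as HOCl = 1 / (1 + 3.631) = 0.2159.
(b) OCl⁻ = (1 − 0.2159) × 7.74 ppm = 6.069 ppm.

(a) 12.0 kg; (b) 6.07 ppm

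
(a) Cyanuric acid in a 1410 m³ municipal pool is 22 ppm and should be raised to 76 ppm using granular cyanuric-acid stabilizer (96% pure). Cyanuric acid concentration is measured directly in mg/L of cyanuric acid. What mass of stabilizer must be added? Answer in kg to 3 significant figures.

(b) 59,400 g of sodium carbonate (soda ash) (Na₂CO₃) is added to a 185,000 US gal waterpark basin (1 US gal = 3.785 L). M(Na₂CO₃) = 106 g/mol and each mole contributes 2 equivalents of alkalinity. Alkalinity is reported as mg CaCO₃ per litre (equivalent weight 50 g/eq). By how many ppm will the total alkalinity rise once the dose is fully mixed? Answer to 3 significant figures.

(a) 79.3 kg; (b) 80.0 ppm

(a) Volume: 1410 m³ = 1,410,000 L.
(a) CYA to add: (76 − 22) = 54 mg/L × 1,410,000 L = 76,140 g cyanuric acid.
(a) At 96% purity: 76,140 / 0.96 = 79,310 g product.

(b) Volume: 185,000 US gal × 3.785 L/gal = 700,225 L.
(b) Moles of Na₂CO₃: 59,400 g ÷ 106 g/mol = 560.4 mol → 1121 eq of alkalinity.
(b) As CaCO₃: 1121 eq × 50 g/eq = 56,040 g.
(b) Rise: 56,040 g / 700,225 L × 1000 = 80.03 mg/L.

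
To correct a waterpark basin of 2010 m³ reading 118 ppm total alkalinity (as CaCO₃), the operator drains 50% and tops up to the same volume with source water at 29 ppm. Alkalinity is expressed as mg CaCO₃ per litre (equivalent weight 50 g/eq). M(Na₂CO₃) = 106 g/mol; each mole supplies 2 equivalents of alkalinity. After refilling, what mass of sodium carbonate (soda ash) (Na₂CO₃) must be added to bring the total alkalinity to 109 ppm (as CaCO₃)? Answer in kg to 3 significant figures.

Volume: 2010 m³ = 2,010,000 L.
After draining 50% and refilling: 118 × 0.50 + 29 × 0.50 = 73.5 ppm.
Deficit to target: 109 − 73.5 = 35.5 mg/L.
As CaCO₃: 35.5 mg/L × 2,010,000 L = 71,360 g; ÷ 50 g/eq ÷ 2 = 713.5 mol Na₂CO₃.
Mass: 713.5 × 106 = 75,640 g.

75.6 kg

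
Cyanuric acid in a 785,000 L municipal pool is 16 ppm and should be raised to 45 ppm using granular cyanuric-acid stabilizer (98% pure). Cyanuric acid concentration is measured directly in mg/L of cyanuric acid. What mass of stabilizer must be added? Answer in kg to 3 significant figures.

23.2 kg

CYA to add: (45 − 16) = 29 mg/L × 785,000 L = 22,760 g cyanuric acid.
At 98% purity: 22,760 / 0.98 = 23,230 g product.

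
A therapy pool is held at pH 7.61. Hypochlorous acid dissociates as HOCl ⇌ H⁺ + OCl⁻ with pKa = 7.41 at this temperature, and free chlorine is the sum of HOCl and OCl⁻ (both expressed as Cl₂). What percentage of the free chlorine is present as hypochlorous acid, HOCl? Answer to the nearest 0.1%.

[OCl⁻]/[HOCl] = 10^(pH − pKa) = 10^(7.61 − 7.41) = 10^0.20 = 1.585.
Fraction as HOCl = 1 / (1 + 1.585) = 0.3869.

38.7%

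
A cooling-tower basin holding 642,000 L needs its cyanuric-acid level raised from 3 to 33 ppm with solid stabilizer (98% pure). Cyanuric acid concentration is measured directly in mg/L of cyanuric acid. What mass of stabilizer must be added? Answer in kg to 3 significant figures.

CYA to add: (33 − 3) = 30 mg/L × 642,000 L = 19,260 g cyanuric acid.
At 98% purity: 19,260 / 0.98 = 19,650 g product.

19.7 kg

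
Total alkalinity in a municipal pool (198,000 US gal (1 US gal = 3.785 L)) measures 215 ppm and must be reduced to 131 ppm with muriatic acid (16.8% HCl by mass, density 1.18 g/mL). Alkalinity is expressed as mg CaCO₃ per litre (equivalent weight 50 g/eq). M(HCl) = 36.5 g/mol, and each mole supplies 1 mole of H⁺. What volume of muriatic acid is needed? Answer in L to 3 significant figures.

Volume: 198,000 US gal × 3.785 L/gal = 749,430 L.
Alkalinity to neutralize: (215 − 131) = 84 mg/L as CaCO₃ × 749,430 L = 62,950 g as CaCO₃.
Equivalents of H⁺ required: 62,950 ÷ 50 g/eq = 1259 eq = 1259 mol HCl.
Mass of HCl: 1259 × 36.5 = 45,960 g.
Mass of 16.8% solution: 45,960 / 0.168 = 273,500 g.
Volume: 273,500 g ÷ 1.18 g/mL = 231,800 mL.

232 L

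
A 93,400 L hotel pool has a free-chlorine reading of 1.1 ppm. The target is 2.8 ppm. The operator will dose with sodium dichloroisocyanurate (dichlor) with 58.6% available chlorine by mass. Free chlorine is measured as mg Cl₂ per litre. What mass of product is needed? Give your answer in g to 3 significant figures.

Chlorine deficit: 2.8 − 1.1 = 1.7 ppm = 1.7 mg/L as Cl₂.
Cl₂ equivalent needed: 1.7 mg/L × 93,400 L = 158,800 mg = 158.8 g.
Product at 58.6% available chlorine: 158.8 / 0.586 = 271 g.

271 g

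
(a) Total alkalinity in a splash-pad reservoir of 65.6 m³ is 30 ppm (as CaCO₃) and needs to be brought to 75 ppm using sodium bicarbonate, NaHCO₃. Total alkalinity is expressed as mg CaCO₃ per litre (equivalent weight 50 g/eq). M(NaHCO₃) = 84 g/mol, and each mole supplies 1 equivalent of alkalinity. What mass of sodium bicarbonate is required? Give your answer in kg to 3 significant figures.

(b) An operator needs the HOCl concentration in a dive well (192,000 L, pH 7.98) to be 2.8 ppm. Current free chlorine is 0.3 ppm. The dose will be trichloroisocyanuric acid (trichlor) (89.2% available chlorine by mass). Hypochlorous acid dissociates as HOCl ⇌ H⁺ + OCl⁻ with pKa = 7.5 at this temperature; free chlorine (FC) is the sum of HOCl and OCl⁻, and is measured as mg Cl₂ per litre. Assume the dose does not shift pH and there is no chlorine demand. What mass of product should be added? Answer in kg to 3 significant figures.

(a) 4.96 kg; (b) 2.36 kg

(a) Volume: 65.6 m³ = 65,600 L.
(a) Alkalinity to add: (75 − 30) = 45 mg/L as CaCO₃ × 65,600 L = 2952 g as CaCO₃.
(a) Equivalents: 2952 g ÷ 50 g/eq = 59.04 eq.
(a) NaHCO₃ supplies 1 eq per mole → 59.04 mol.
(a) Mass: 59.04 mol × 84 g/mol = 4959 g.

(b) [OCl⁻]/[HOCl] = 10^(pH − pKa) = 10^(7.98 − 7.5) = 3.02; fraction as HOCl = 1/(1 + 3.02) = 0.2488.
(b) Free chlorine required for 2.8 ppm HOCl: 2.8 / 0.2488 = 11.26 ppm.
(b) FC to add: 11.26 − 0.3 = 10.96 mg/L as Cl₂.
(b) Cl₂ equivalent: 10.96 mg/L × 192,000 L = 2104 g.
(b) Product at 89.2% available Cl: 2104 / 0.892 = 2358 g.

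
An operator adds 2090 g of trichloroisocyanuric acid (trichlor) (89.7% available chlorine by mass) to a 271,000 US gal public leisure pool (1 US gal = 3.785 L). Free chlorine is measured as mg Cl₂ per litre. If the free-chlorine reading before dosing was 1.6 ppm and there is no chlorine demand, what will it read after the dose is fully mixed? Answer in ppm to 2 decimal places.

Volume: 271,000 US gal × 3.785 L/gal = 1,025,735 L.
Available chlorine delivered: 2090 g × 0.897 = 1875 g as Cl₂.
Concentration rise: 1875 g / 1,025,735 L = 1.828 mg/L = 1.83 ppm.
Final FC: 1.6 + 1.83 = 3.43 ppm.

3.43 ppm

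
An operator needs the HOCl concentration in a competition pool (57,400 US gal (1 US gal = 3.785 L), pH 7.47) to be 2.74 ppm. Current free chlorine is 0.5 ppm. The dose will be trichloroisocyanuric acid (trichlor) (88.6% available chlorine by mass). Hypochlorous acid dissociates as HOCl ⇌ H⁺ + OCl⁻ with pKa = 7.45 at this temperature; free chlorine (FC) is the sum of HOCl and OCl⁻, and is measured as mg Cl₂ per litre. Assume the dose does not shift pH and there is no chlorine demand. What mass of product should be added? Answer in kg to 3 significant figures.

Volume: 57,400 US gal × 3.785 L/gal = 217,259 L.
[OCl⁻]/[HOCl] = 10^(pH − pKa) = 10^(7.47 − 7.45) = 1.047; fraction as HOCl = 1/(1 + 1.047) = 0.4885.
Free chlorine required for 2.74 ppm HOCl: 2.74 / 0.4885 = 5.609 ppm.
FC to add: 5.609 − 0.5 = 5.109 mg/L as Cl₂.
Cl₂ equivalent: 5.109 mg/L × 217,259 L = 1110 g.
Product at 88.6% available Cl: 1110 / 0.886 = 1253 g.

1.25 kg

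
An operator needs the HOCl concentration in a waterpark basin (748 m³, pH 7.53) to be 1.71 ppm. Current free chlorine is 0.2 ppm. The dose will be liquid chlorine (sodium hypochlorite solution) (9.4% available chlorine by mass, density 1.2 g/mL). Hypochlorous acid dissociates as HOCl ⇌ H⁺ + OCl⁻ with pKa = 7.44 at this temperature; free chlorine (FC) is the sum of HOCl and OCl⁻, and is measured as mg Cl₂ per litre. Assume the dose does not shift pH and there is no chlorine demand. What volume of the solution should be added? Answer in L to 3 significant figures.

24.0 L

Volume: 748 m³ = 748,000 L.
[OCl⁻]/[HOCl] = 10^(pH − pKa) = 10^(7.53 − 7.44) = 1.23; fraction as HOCl = 1/(1 + 1.23) = 0.4484.
Free chlorine required for 1.71 ppm HOCl: 1.71 / 0.4484 = 3.814 ppm.
FC to add: 3.814 − 0.2 = 3.614 mg/L as Cl₂.
Cl₂ equivalent: 3.614 mg/L × 748,000 L = 2703 g.
Product at 9.4% available Cl: 2703 / 0.094 = 28,760 g.
Volume: 28,760 g ÷ 1.2 g/mL = 23,960 mL.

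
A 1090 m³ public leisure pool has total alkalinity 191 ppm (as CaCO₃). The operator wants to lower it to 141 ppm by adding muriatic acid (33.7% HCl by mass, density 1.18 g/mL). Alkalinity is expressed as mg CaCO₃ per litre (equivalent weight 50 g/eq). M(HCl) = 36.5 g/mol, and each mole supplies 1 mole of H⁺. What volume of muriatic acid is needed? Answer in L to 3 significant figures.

Volume: 1090 m³ = 1,090,000 L.
Alkalinity to neutralize: (191 − 141) = 50 mg/L as CaCO₃ × 1,090,000 L = 54,500 g as CaCO₃.
Equivalents of H⁺ required: 54,500 ÷ 50 g/eq = 1090 eq = 1090 mol HCl.
Mass of HCl: 1090 × 36.5 = 39,780 g.
Mass of 33.7% solution: 39,780 / 0.337 = 118,100 g.
Volume: 118,100 g ÷ 1.18 g/mL = 100,000 mL.

100 L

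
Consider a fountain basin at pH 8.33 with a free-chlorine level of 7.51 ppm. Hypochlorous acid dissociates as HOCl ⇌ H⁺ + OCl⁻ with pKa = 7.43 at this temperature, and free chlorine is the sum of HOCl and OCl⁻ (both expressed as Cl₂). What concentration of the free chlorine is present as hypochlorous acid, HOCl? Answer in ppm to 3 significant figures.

0.840 ppm

[OCl⁻]/[HOCl] = 10^(pH − pKa) = 10^(8.33 − 7.43) = 10^0.90 = 7.943.
Fraction as HOCl = 1 / (1 + 7.943) = 0.1118.
HOCl = 0.1118 × 7.51 ppm = 0.8397 ppm.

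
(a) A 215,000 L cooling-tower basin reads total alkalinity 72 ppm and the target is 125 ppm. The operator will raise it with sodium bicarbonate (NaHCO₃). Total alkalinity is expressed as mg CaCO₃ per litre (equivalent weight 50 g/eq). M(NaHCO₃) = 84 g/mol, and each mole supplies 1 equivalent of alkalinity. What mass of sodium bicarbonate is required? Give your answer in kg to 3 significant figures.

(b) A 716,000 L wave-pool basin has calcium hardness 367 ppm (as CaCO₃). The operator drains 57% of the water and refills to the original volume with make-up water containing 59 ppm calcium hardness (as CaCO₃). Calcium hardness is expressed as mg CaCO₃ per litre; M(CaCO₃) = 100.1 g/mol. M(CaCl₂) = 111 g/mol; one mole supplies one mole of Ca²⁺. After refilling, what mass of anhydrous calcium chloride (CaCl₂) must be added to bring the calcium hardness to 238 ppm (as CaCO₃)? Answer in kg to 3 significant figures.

(a) Alkalinity to add: (125 − 72) = 53 mg/L as CaCO₃ × 215,000 L = 11,400 g as CaCO₃.
(a) Equivalents: 11,400 g ÷ 50 g/eq = 227.9 eq.
(a) NaHCO₃ supplies 1 eq per mole → 227.9 mol.
(a) Mass: 227.9 mol × 84 g/mol = 19,140 g.

(b) After draining 57% and refilling: 367 × 0.43 + 59 × 0.57 = 191.44 ppm.
(b) Deficit to target: 238 − 191.44 = 46.56 mg/L.
(b) As CaCO₃: 46.56 mg/L × 716,000 L = 33,340 g; ÷ 100.1 = 333 mol Ca²⁺.
(b) Mass: 333 × 111 = 36,970 g.

(a) 19.1 kg; (b) 37.0 kg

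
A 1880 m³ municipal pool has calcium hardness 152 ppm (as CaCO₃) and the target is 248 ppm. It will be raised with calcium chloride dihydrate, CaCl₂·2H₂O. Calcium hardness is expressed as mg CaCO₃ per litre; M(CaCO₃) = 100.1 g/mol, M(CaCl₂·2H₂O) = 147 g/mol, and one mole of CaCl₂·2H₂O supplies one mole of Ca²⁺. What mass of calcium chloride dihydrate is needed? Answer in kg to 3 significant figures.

265 kg

Volume: 1880 m³ = 1,880,000 L.
Hardness to add: (248 − 152) = 96 mg/L as CaCO₃ × 1,880,000 L = 180,500 g as CaCO₃.
Moles of Ca²⁺ (1 mol Ca²⁺ ≡ 1 mol CaCO₃): 180,500 / 100.1 g/mol = 1803 mol.
Mass of CaCl₂·2H₂O: 1803 × 147 = 265,000 g.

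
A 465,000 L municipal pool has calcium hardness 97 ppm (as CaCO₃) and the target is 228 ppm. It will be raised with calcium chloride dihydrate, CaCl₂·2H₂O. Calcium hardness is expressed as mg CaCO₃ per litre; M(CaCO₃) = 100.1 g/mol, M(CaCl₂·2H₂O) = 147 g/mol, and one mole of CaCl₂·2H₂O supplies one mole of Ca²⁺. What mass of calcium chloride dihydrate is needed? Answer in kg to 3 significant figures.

89.5 kg

Hardness to add: (228 − 97) = 131 mg/L as CaCO₃ × 465,000 L = 60,920 g as CaCO₃.
Moles of Ca²⁺ (1 mol Ca²⁺ ≡ 1 mol CaCO₃): 60,920 / 100.1 g/mol = 608.5 mol.
Mass of CaCl₂·2H₂O: 608.5 × 147 = 89,460 g.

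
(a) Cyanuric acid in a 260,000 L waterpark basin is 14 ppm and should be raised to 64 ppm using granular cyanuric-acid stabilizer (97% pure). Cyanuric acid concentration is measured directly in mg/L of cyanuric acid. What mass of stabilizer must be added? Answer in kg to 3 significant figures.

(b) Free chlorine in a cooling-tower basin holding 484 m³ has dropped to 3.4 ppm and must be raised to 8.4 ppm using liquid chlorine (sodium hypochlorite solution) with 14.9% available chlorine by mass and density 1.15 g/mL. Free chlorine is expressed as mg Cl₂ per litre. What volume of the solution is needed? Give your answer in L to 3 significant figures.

(a) CYA to add: (64 − 14) = 50 mg/L × 260,000 L = 13,000 g cyanuric acid.
(a) At 97% purity: 13,000 / 0.97 = 13,400 g product.

(b) Volume: 484 m³ = 484,000 L.
(b) Chlorine deficit: 8.4 − 3.4 = 5 ppm = 5 mg/L as Cl₂.
(b) Cl₂ equivalent needed: 5 mg/L × 484,000 L = 2,420,000 mg = 2420 g.
(b) Product at 14.9% available chlorine: 2420 / 0.149 = 16,240 g.
(b) Volume at density 1.15 g/mL: 16,240 g ÷ 1.15 g/mL = 14,120 mL.

(a) 13.4 kg; (b) 14.1 L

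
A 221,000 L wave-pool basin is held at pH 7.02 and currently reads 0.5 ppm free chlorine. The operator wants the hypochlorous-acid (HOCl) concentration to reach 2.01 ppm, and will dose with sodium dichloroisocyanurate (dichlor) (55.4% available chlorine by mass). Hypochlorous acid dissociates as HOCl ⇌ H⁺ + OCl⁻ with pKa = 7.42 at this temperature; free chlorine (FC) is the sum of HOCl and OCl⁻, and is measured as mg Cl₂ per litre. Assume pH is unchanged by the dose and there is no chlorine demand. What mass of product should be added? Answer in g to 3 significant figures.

922 g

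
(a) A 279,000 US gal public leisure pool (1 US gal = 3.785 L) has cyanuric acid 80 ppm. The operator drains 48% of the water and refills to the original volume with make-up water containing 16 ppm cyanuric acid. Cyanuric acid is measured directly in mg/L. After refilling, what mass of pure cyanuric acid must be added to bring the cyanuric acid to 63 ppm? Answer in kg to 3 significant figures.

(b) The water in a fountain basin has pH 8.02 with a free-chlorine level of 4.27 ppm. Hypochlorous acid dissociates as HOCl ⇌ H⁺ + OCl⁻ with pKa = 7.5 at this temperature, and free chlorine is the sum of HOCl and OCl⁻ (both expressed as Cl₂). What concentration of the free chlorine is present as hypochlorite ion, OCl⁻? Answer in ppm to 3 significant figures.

(a) 14.5 kg; (b) 3.28 ppm

(a) Volume: 279,000 US gal × 3.785 L/gal = 1,056,015 L.
(a) After draining 48% and refilling: 80 × 0.52 + 16 × 0.48 = 49.28 ppm.
(a) Deficit to target: 63 − 49.28 = 13.72 mg/L.
(a) Mass: 13.72 mg/L × 1,056,015 L = 14,490 g cyanuric acid.

(b) [OCl⁻]/[HOCl] = 10^(pH − pKa) = 10^(8.02 − 7.5) = 10^0.52 = 3.311.
(b) Fraction as HOCl = 1 / (1 + 3.311) = 0.2319.
(b) OCl⁻ = (1 − 0.2319) × 4.27 ppm = 3.28 ppm.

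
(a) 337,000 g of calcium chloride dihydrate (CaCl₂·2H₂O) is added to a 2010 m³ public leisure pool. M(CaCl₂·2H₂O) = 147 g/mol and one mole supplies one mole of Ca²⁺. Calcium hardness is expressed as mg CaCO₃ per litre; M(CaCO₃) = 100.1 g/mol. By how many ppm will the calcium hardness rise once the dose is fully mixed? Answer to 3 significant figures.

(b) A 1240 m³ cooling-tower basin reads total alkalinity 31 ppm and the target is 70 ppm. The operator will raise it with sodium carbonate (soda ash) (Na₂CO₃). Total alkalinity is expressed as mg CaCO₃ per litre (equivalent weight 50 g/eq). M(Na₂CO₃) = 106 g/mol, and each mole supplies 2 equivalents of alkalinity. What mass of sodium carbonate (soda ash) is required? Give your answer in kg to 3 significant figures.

(a) Volume: 2010 m³ = 2,010,000 L.
(a) Moles of Ca²⁺: 337,000 g ÷ 147 g/mol = 2293 mol.
(a) As CaCO₃: 2293 mol × 100.1 g/mol = 229,500 g.
(a) Rise: 229,500 g / 2,010,000 L × 1000 = 114.2 mg/L.

(b) Volume: 1240 m³ = 1,240,000 L.
(b) Alkalinity to add: (70 − 31) = 39 mg/L as CaCO₃ × 1,240,000 L = 48,360 g as CaCO₃.
(b) Equivalents: 48,360 g ÷ 50 g/eq = 967.2 eq.
(b) Each mole of Na₂CO₃ supplies 2 eq, so 967.2 / 2 = 483.6 mol.
(b) Mass: 483.6 mol × 106 g/mol = 51,260 g.

(a) 114 ppm; (b) 51.3 kg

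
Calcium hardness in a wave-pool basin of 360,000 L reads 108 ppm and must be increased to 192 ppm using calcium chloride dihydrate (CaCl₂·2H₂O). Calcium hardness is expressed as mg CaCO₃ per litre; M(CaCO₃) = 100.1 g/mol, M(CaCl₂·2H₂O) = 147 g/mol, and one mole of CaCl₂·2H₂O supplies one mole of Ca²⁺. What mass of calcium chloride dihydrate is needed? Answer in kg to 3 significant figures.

44.4 kg

Hardness to add: (192 − 108) = 84 mg/L as CaCO₃ × 360,000 L = 30,240 g as CaCO₃.
Moles of Ca²⁺ (1 mol Ca²⁺ ≡ 1 mol CaCO₃): 30,240 / 100.1 g/mol = 302.1 mol.
Mass of CaCl₂·2H₂O: 302.1 × 147 = 44,410 g.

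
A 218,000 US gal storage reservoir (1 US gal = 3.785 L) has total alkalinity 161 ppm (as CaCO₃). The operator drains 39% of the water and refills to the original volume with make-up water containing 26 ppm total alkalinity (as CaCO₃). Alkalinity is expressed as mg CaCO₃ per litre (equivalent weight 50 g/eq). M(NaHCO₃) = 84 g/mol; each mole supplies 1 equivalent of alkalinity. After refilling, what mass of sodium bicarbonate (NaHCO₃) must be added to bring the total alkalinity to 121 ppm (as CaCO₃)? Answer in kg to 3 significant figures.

17.5 kg

Volume: 218,000 US gal × 3.785 L/gal = 825,130 L.
After draining 39% and refilling: 161 × 0.61 + 26 × 0.39 = 108.35 ppm.
Deficit to target: 121 − 108.35 = 12.65 mg/L.
As CaCO₃: 12.65 mg/L × 825,130 L = 10,440 g; ÷ 50 g/eq ÷ 1 = 208.8 mol NaHCO₃.
Mass: 208.8 × 84 = 17,540 g.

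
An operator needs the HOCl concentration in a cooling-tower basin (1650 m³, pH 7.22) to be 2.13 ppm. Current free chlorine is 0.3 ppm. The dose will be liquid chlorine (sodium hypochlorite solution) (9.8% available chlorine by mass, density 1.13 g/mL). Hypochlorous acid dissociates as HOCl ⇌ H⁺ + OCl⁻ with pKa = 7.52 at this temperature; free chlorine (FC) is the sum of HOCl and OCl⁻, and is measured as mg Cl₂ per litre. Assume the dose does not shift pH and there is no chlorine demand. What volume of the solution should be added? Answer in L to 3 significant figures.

Volume: 1650 m³ = 1,650,000 L.
[OCl⁻]/[HOCl] = 10^(pH − pKa) = 10^(7.22 − 7.52) = 0.5012; fraction as HOCl = 1/(1 + 0.5012) = 0.6661.
Free chlorine required for 2.13 ppm HOCl: 2.13 / 0.6661 = 3.198 ppm.
FC to add: 3.198 − 0.3 = 2.898 mg/L as Cl₂.
Cl₂ equivalent: 2.898 mg/L × 1,650,000 L = 4781 g.
Product at 9.8% available Cl: 4781 / 0.098 = 48,780 g.
Volume: 48,780 g ÷ 1.13 g/mL = 43,170 mL.

43.2 L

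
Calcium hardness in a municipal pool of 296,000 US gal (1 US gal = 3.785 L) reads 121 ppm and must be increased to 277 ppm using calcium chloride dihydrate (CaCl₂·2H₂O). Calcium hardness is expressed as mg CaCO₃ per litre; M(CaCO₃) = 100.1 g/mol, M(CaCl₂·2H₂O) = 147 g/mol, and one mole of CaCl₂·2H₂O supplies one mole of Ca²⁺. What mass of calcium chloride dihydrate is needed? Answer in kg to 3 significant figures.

Volume: 296,000 US gal × 3.785 L/gal = 1,120,360 L.
Hardness to add: (277 − 121) = 156 mg/L as CaCO₃ × 1,120,360 L = 174,800 g as CaCO₃.
Moles of Ca²⁺ (1 mol Ca²⁺ ≡ 1 mol CaCO₃): 174,800 / 100.1 g/mol = 1746 mol.
Mass of CaCl₂·2H₂O: 1746 × 147 = 256,700 g.

257 kg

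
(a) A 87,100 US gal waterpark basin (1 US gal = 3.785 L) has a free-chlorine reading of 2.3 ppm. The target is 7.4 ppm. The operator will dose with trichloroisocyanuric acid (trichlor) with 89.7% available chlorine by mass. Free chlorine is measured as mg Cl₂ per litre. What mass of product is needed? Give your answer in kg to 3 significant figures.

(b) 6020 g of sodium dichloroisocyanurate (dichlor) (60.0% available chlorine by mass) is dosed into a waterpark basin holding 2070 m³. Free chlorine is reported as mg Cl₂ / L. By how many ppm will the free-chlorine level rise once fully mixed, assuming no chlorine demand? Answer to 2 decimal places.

(a) 1.87 kg; (b) 1.74 ppm

(a) Volume: 87,100 US gal × 3.785 L/gal = 329,674 L.
(a) Chlorine deficit: 7.4 − 2.3 = 5.1 ppm = 5.1 mg/L as Cl₂.
(a) Cl₂ equivalent needed: 5.1 mg/L × 329,674 L = 1,681,000 mg = 1681 g.
(a) Product at 89.7% available chlorine: 1681 / 0.897 = 1874 g.

(b) Volume: 2070 m³ = 2,070,000 L.
(b) Available chlorine delivered: 6020 g × 0.6 = 3612 g as Cl₂.
(b) Concentration rise: 3612 g / 2,070,000 L = 1.745 mg/L = 1.74 ppm.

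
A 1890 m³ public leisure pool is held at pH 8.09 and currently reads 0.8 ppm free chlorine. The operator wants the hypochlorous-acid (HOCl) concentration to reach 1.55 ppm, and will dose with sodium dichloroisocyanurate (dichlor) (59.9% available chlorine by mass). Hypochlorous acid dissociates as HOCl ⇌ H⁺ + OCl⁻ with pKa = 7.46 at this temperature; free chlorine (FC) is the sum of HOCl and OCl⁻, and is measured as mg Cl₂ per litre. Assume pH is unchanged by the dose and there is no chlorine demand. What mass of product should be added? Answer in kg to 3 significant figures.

23.2 kg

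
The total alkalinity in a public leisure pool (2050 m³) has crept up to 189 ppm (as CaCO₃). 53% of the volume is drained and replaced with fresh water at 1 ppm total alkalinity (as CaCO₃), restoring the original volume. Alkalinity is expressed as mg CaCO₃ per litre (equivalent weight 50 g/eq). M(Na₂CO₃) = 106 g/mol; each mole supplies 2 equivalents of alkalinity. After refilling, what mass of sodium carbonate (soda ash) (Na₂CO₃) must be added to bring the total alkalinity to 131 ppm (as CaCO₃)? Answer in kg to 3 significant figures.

Volume: 2050 m³ = 2,050,000 L.
After draining 53% and refilling: 189 × 0.47 + 1 × 0.53 = 89.36 ppm.
Deficit to target: 131 − 89.36 = 41.64 mg/L.
As CaCO₃: 41.64 mg/L × 2,050,000 L = 85,360 g; ÷ 50 g/eq ÷ 2 = 853.6 mol Na₂CO₃.
Mass: 853.6 × 106 = 90,480 g.

90.5 kg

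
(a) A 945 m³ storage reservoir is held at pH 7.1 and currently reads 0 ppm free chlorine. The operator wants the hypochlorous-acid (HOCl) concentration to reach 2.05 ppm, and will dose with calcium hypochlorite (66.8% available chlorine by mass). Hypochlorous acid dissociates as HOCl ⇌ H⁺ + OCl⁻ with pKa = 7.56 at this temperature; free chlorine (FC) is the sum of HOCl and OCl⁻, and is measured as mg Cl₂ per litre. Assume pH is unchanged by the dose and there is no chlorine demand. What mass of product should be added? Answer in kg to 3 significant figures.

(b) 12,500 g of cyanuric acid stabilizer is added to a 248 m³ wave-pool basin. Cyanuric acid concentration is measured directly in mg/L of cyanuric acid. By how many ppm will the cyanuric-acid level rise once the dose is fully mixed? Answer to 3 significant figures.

(a) 3.91 kg; (b) 50.4 ppm

(a) Volume: 945 m³ = 945,000 L.
(a) [OCl⁻]/[HOCl] = 10^(pH − pKa) = 10^(7.1 − 7.56) = 0.3467; fraction as HOCl = 1/(1 + 0.3467) = 0.7425.
(a) Free chlorine required for 2.05 ppm HOCl: 2.05 / 0.7425 = 2.761 ppm.
(a) FC to add: 2.761 − 0 = 2.761 mg/L as Cl₂.
(a) Cl₂ equivalent: 2.761 mg/L × 945,000 L = 2609 g.
(a) Product at 66.8% available Cl: 2609 / 0.668 = 3906 g.

(b) Volume: 248 m³ = 248,000 L.
(b) Rise: 12,500 g / 248,000 L × 1000 = 50.4 mg/L.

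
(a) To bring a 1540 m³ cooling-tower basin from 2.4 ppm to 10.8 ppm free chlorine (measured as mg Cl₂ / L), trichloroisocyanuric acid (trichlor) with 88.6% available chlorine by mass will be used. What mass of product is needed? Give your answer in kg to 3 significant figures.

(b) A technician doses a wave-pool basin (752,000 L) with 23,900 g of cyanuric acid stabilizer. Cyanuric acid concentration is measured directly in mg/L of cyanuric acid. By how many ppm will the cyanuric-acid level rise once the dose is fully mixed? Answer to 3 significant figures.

(a) Volume: 1540 m³ = 1,540,000 L.
(a) Chlorine deficit: 10.8 − 2.4 = 8.4 ppm = 8.4 mg/L as Cl₂.
(a) Cl₂ equivalent needed: 8.4 mg/L × 1,540,000 L = 12,940,000 mg = 12,940 g.
(a) Product at 88.6% available chlorine: 12,940 / 0.886 = 14,600 g.

(b) Rise: 23,900 g / 752,000 L × 1000 = 31.78 mg/L.

(a) 14.6 kg; (b) 31.8 ppm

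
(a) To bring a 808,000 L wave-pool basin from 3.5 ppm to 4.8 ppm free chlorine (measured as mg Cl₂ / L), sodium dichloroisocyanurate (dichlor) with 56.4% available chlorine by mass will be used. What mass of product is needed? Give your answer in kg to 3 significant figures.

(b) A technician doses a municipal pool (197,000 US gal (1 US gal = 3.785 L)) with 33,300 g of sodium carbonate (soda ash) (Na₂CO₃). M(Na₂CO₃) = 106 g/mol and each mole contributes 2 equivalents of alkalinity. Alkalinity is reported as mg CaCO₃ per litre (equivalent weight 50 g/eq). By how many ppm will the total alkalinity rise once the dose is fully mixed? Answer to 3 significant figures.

(a) Chlorine deficit: 4.8 − 3.5 = 1.3 ppm = 1.3 mg/L as Cl₂.
(a) Cl₂ equivalent needed: 1.3 mg/L × 808,000 L = 1,050,000 mg = 1050 g.
(a) Product at 56.4% available chlorine: 1050 / 0.564 = 1862 g.

(b) Volume: 197,000 US gal × 3.785 L/gal = 745,645 L.
(b) Moles of Na₂CO₃: 33,300 g ÷ 106 g/mol = 314.2 mol → 628.3 eq of alkalinity.
(b) As CaCO₃: 628.3 eq × 50 g/eq = 31,420 g.
(b) Rise: 31,420 g / 745,645 L × 1000 = 42.13 mg/L.

(a) 1.86 kg; (b) 42.1 ppm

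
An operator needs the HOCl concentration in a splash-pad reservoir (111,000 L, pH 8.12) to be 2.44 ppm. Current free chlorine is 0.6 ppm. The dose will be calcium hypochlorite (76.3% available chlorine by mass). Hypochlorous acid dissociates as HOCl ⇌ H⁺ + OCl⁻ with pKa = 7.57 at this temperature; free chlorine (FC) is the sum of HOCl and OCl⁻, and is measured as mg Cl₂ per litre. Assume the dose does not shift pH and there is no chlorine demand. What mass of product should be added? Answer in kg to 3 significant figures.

1.53 kg

[OCl⁻]/[HOCl] = 10^(pH − pKa) = 10^(8.12 − 7.57) = 3.548; fraction as HOCl = 1/(1 + 3.548) = 0.2199.
Free chlorine required for 2.44 ppm HOCl: 2.44 / 0.2199 = 11.1 ppm.
FC to add: 11.1 − 0.6 = 10.5 mg/L as Cl₂.
Cl₂ equivalent: 10.5 mg/L × 111,000 L = 1165 g.
Product at 76.3% available Cl: 1165 / 0.763 = 1527 g.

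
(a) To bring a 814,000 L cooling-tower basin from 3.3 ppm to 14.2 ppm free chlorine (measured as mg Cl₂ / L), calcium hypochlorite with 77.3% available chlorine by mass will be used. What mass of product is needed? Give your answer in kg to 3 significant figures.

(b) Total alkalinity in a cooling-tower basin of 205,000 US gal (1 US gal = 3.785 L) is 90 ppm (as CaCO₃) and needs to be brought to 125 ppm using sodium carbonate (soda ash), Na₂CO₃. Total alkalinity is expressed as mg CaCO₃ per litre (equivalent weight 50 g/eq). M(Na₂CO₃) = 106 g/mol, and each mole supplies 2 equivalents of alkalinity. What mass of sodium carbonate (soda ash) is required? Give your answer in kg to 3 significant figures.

(a) 11.5 kg; (b) 28.8 kg

(a) Chlorine deficit: 14.2 − 3.3 = 10.9 ppm = 10.9 mg/L as Cl₂.
(a) Cl₂ equivalent needed: 10.9 mg/L × 814,000 L = 8,873,000 mg = 8873 g.
(a) Product at 77.3% available chlorine: 8873 / 0.773 = 11,480 g.

(b) Volume: 205,000 US gal × 3.785 L/gal = 775,925 L.
(b) Alkalinity to add: (125 − 90) = 35 mg/L as CaCO₃ × 775,925 L = 27,160 g as CaCO₃.
(b) Equivalents: 27,160 g ÷ 50 g/eq = 543.1 eq.
(b) Each mole of Na₂CO₃ supplies 2 eq, so 543.1 / 2 = 271.6 mol.
(b) Mass: 271.6 mol × 106 g/mol = 28,790 g.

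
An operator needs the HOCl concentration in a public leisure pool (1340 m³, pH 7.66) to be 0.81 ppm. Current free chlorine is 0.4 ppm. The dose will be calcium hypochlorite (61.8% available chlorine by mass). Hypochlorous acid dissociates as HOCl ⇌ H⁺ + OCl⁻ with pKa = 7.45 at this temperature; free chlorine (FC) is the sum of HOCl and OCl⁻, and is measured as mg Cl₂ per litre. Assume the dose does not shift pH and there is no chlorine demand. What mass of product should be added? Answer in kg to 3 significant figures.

Volume: 1340 m³ = 1,340,000 L.
[OCl⁻]/[HOCl] = 10^(pH − pKa) = 10^(7.66 − 7.45) = 1.622; fraction as HOCl = 1/(1 + 1.622) = 0.3814.
Free chlorine required for 0.81 ppm HOCl: 0.81 / 0.3814 = 2.124 ppm.
FC to add: 2.124 − 0.4 = 1.724 mg/L as Cl₂.
Cl₂ equivalent: 1.724 mg/L × 1,340,000 L = 2310 g.
Product at 61.8% available Cl: 2310 / 0.618 = 3737 g.

3.74 kg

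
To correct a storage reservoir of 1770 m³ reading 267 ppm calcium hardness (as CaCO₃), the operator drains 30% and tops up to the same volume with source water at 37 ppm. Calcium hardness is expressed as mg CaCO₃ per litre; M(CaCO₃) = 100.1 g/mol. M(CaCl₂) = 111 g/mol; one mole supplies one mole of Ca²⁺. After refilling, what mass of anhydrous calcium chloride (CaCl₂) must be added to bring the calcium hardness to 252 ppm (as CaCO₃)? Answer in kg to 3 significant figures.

106 kg

Volume: 1770 m³ = 1,770,000 L.
After draining 30% and refilling: 267 × 0.70 + 37 × 0.30 = 198 ppm.
Deficit to target: 252 − 198 = 54 mg/L.
As CaCO₃: 54 mg/L × 1,770,000 L = 95,580 g; ÷ 100.1 = 954.8 mol Ca²⁺.
Mass: 954.8 × 111 = 106,000 g.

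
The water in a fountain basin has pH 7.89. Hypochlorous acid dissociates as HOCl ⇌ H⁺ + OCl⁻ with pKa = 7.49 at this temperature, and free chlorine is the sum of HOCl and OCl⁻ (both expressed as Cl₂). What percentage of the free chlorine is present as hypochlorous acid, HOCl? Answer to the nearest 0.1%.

28.5%

[OCl⁻]/[HOCl] = 10^(pH − pKa) = 10^(7.89 − 7.49) = 10^0.40 = 2.512.
Fraction as HOCl = 1 / (1 + 2.512) = 0.2847.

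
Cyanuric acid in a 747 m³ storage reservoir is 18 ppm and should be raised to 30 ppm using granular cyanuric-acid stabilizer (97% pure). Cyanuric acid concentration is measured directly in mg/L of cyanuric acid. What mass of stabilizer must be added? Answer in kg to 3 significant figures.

9.24 kg

Volume: 747 m³ = 747,000 L.
CYA to add: (30 − 18) = 12 mg/L × 747,000 L = 8964 g cyanuric acid.
At 97% purity: 8964 / 0.97 = 9241 g product.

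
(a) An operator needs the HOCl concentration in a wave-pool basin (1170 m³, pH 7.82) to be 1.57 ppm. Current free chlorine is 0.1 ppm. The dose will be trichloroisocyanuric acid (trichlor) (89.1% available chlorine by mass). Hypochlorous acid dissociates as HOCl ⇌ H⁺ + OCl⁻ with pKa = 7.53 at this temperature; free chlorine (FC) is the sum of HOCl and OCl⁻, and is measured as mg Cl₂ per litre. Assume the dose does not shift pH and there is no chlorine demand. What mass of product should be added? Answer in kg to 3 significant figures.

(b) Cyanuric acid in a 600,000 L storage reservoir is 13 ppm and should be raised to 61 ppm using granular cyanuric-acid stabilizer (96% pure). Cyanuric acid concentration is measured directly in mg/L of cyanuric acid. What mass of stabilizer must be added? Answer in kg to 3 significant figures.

(a) Volume: 1170 m³ = 1,170,000 L.
(a) [OCl⁻]/[HOCl] = 10^(pH − pKa) = 10^(7.82 − 7.53) = 1.95; fraction as HOCl = 1/(1 + 1.95) = 0.339.
(a) Free chlorine required for 1.57 ppm HOCl: 1.57 / 0.339 = 4.631 ppm.
(a) FC to add: 4.631 − 0.1 = 4.531 mg/L as Cl₂.
(a) Cl₂ equivalent: 4.531 mg/L × 1,170,000 L = 5302 g.
(a) Product at 89.1% available Cl: 5302 / 0.891 = 5950 g.

(b) CYA to add: (61 − 13) = 48 mg/L × 600,000 L = 28,800 g cyanuric acid.
(b) At 96% purity: 28,800 / 0.96 = 30,000 g product.

(a) 5.95 kg; (b) 30.0 kg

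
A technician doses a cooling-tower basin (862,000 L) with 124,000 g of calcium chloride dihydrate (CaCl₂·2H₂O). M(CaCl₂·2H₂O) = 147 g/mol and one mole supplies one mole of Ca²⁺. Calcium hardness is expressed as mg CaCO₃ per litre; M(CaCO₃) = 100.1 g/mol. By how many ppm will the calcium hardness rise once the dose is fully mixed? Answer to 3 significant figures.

98.0 ppm

Moles of Ca²⁺: 124,000 g ÷ 147 g/mol = 843.5 mol.
As CaCO₃: 843.5 mol × 100.1 g/mol = 84,440 g.
Rise: 84,440 g / 862,000 L × 1000 = 97.96 mg/L.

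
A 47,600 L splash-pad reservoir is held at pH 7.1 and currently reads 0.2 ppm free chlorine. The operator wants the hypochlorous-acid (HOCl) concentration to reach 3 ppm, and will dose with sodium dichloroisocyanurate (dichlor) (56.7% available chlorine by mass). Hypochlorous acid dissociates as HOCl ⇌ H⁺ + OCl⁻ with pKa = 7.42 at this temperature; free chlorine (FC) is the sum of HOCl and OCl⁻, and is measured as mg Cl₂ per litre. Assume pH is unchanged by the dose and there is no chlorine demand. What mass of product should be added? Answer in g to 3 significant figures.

356 g

[OCl⁻]/[HOCl] = 10^(pH − pKa) = 10^(7.1 − 7.42) = 0.4786; fraction as HOCl = 1/(1 + 0.4786) = 0.6763.
Free chlorine required for 3 ppm HOCl: 3 / 0.6763 = 4.436 ppm.
FC to add: 4.436 − 0.2 = 4.236 mg/L as Cl₂.
Cl₂ equivalent: 4.236 mg/L × 47,600 L = 201.6 g.
Product at 56.7% available Cl: 201.6 / 0.567 = 355.6 g.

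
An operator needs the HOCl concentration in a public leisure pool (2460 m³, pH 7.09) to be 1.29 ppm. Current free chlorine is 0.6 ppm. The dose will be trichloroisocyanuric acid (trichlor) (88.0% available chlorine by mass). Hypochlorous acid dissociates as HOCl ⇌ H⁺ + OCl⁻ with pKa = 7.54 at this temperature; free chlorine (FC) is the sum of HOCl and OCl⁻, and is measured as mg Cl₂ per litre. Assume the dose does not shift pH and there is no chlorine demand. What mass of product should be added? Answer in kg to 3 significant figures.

3.21 kg

Volume: 2460 m³ = 2,460,000 L.
[OCl⁻]/[HOCl] = 10^(pH − pKa) = 10^(7.09 − 7.54) = 0.3548; fraction as HOCl = 1/(1 + 0.3548) = 0.7381.
Free chlorine required for 1.29 ppm HOCl: 1.29 / 0.7381 = 1.748 ppm.
FC to add: 1.748 − 0.6 = 1.148 mg/L as Cl₂.
Cl₂ equivalent: 1.148 mg/L × 2,460,000 L = 2823 g.
Product at 88.0% available Cl: 2823 / 0.88 = 3208 g.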